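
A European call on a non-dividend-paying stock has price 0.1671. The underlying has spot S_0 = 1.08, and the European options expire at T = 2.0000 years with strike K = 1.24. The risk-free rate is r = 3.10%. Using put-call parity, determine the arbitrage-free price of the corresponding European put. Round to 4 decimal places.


Put-call parity: C - P = S_0 * exp(-qT) - K * exp(-rT).
S_0 * exp(-qT) = 1.0800 * 1.00000000 = 1.08000000
K * exp(-rT) = 1.2400 * 0.93988289 = 1.16545478
P = C - S*exp(-qT) + K*exp(-rT)
P = 0.1671 - 1.08000000 + 1.16545478 = 0.2526

Answer: Put price = 0.2526


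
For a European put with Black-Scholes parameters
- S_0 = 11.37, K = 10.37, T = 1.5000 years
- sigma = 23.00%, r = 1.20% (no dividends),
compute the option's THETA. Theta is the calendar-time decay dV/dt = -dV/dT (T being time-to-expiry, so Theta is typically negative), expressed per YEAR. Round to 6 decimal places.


d1 = 0.5315615877; d2 = 0.2498702673
phi(d1) = 0.3463805011; exp(-qT) = 1.0000000000; exp(-rT) = 0.9821610324
Theta = -S*exp(-qT)*phi(d1)*sigma/(2*sqrt(T)) + r*K*exp(-rT)*N(-d2) - q*S*exp(-qT)*N(-d1)
N(-d1) = 0.2975148375; N(-d2) = 0.4013438386; sqrt(T) = 1.2247448714
Term 1 = -11.3700 * 1.0000000000 * 0.3463805011 * 0.2300 / (2 * 1.2247448714) = -0.3697993229
Term 2 = 0.0120 * 10.3700 * 0.9821610324 * 0.4013438386 = 0.0490522917
Term 3 = 0 (no dividend yield, q = 0)
Theta = -0.3697993229 + (0.0490522917) + (0.0000000000) = -0.320747

Answer: Theta = -0.320747


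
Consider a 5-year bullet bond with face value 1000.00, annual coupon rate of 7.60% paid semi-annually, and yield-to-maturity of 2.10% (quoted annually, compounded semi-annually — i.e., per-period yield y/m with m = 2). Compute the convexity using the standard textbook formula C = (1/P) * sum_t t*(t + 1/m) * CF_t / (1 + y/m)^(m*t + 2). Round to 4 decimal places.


Coupon per period c = face * coupon_rate / m = 38.000000
Periods per year m = 2; per-period yield y/m = 0.010500
Number of cashflows N = 10
Cashflows (t years, CF_t, discount factor 1/(1+y/m)^(m*t), PV):
  t = 0.5000: CF_t = 38.000000, DF = 0.989609, PV = 37.605146
  t = 1.0000: CF_t = 38.000000, DF = 0.979326, PV = 37.214395
  t = 1.5000: CF_t = 38.000000, DF = 0.969150, PV = 36.827704
  t = 2.0000: CF_t = 38.000000, DF = 0.959080, PV = 36.445031
  t = 2.5000: CF_t = 38.000000, DF = 0.949114, PV = 36.066335
  t = 3.0000: CF_t = 38.000000, DF = 0.939252, PV = 35.691573
  t = 3.5000: CF_t = 38.000000, DF = 0.929492, PV = 35.320706
  t = 4.0000: CF_t = 38.000000, DF = 0.919834, PV = 34.953692
  t = 4.5000: CF_t = 38.000000, DF = 0.910276, PV = 34.590492
  t = 5.0000: CF_t = 1038.000000, DF = 0.900818, PV = 935.048580
Price P = sum_t PV_t = 1259.763653
Convexity numerator sum_t t*(t + 1/m) * CF_t / (1+y/m)^(m*t + 2):
  t = 0.5000: term = 18.413852
  t = 1.0000: term = 54.667547
  t = 1.5000: term = 108.199004
  t = 2.0000: term = 178.457865
  t = 2.5000: term = 264.905292
  t = 3.0000: term = 367.013765
  t = 3.5000: term = 484.266884
  t = 4.0000: term = 616.159180
  t = 4.5000: term = 762.195918
  t = 5.0000: term = 25182.232720
Convexity = (1/P) * sum = 28036.512028 / 1259.763653 = 22.255375

Answer: Convexity = 22.2554


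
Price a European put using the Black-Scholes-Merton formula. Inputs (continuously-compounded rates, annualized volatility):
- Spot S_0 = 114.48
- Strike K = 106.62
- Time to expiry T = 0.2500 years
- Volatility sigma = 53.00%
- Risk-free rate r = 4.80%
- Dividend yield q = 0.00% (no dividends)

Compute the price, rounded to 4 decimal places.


d1 = (ln(S/K) + (r - q + 0.5*sigma^2) * T) / (sigma * sqrt(T)) = 0.44619443
d2 = d1 - sigma * sqrt(T) = 0.18119443
exp(-rT) = 0.98807171; exp(-qT) = 1.00000000
P = K * exp(-rT) * N(-d2) - S_0 * exp(-qT) * N(-d1)
N(-d1) = 0.32772840; N(-d2) = 0.42810748
P = 106.6200 * 0.98807171 * 0.42810748 - 114.4800 * 1.00000000 * 0.32772840 = 7.5820

Answer: Price = 7.5820


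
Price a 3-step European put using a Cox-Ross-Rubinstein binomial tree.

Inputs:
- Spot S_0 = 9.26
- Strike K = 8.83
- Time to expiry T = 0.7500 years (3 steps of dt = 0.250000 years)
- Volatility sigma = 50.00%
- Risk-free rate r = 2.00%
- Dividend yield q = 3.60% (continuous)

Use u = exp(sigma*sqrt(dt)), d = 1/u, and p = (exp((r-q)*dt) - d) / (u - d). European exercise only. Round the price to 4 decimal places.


dt = T/N = 0.250000
u = exp(sigma*sqrt(dt)) = 1.284025; d = 1/u = 0.778801
p = (exp((r-q)*dt) - d) / (u - d) = 0.429922
Discount per step: exp(-r*dt) = 0.995012
Stock lattice S(k, i) with i counting down-moves:
  k=0: S(0,0) = 9.2600
  k=1: S(1,0) = 11.8901; S(1,1) = 7.2117
  k=2: S(2,0) = 15.2672; S(2,1) = 9.2600; S(2,2) = 5.6165
  k=3: S(3,0) = 19.6034; S(3,1) = 11.8901; S(3,2) = 7.2117; S(3,3) = 4.3741
Terminal payoffs V(N, i) = max(K - S_T, 0):
  V(3,0) = 0.000000; V(3,1) = 0.000000; V(3,2) = 1.618305; V(3,3) = 4.455886
Backward induction: V(k, i) = exp(-r*dt) * [p * V(k+1, i) + (1-p) * V(k+1, i+1)].
  V(2,0) = exp(-r*dt) * [p*0.000000 + (1-p)*0.000000] = 0.000000
  V(2,1) = exp(-r*dt) * [p*0.000000 + (1-p)*1.618305] = 0.917959
  V(2,2) = exp(-r*dt) * [p*1.618305 + (1-p)*4.455886] = 3.219808
  V(1,0) = exp(-r*dt) * [p*0.000000 + (1-p)*0.917959] = 0.520698
  V(1,1) = exp(-r*dt) * [p*0.917959 + (1-p)*3.219808] = 2.219069
  V(0,0) = exp(-r*dt) * [p*0.520698 + (1-p)*2.219069] = 1.481476

Answer: Price = V(0,0) = 1.4815


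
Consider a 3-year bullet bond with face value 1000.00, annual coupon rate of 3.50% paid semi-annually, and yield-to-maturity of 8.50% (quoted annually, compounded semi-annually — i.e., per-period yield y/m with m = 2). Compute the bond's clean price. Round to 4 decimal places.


Coupon per period c = face * coupon_rate / m = 17.500000
Periods per year m = 2; per-period yield y/m = 0.042500
Number of cashflows N = 6
Cashflows (t years, CF_t, discount factor 1/(1+y/m)^(m*t), PV):
  t = 0.5000: CF_t = 17.500000, DF = 0.959233, PV = 16.786571
  t = 1.0000: CF_t = 17.500000, DF = 0.920127, PV = 16.102226
  t = 1.5000: CF_t = 17.500000, DF = 0.882616, PV = 15.445780
  t = 2.0000: CF_t = 17.500000, DF = 0.846634, PV = 14.816096
  t = 2.5000: CF_t = 17.500000, DF = 0.812119, PV = 14.212083
  t = 3.0000: CF_t = 1017.500000, DF = 0.779011, PV = 792.643744
Price P = sum_t PV_t = 870.006500

Answer: Price = 870.0065


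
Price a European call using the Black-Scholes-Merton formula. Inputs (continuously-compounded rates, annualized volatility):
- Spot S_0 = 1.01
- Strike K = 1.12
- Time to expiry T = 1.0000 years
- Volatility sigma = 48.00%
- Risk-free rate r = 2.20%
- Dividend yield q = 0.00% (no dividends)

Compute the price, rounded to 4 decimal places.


d1 = (ln(S/K) + (r - q + 0.5*sigma^2) * T) / (sigma * sqrt(T)) = 0.07046176
d2 = d1 - sigma * sqrt(T) = -0.40953824
exp(-rT) = 0.97824024; exp(-qT) = 1.00000000
C = S_0 * exp(-qT) * N(d1) - K * exp(-rT) * N(d2)
N(d1) = 0.52808693; N(d2) = 0.34107236
C = 1.0100 * 1.00000000 * 0.52808693 - 1.1200 * 0.97824024 * 0.34107236 = 0.1597

Answer: Price = 0.1597


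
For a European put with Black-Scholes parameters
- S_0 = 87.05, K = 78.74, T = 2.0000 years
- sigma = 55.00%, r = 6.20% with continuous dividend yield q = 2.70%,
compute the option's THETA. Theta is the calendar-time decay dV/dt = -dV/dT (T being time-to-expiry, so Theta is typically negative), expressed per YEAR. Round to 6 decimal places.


d1 = 0.6078950466; d2 = -0.1699224127
phi(d1) = 0.3316395054; exp(-qT) = 0.9474321065; exp(-rT) = 0.8833798409
Theta = -S*exp(-qT)*phi(d1)*sigma/(2*sqrt(T)) + r*K*exp(-rT)*N(-d2) - q*S*exp(-qT)*N(-d1)
N(-d1) = 0.2716285425; N(-d2) = 0.5674644227; sqrt(T) = 1.4142135624
Term 1 = -87.0500 * 0.9474321065 * 0.3316395054 * 0.5500 / (2 * 1.4142135624) = -5.3186428503
Term 2 = 0.0620 * 78.7400 * 0.8833798409 * 0.5674644227 = 2.4472211803
Term 3 = -0.0270 * 87.0500 * 0.9474321065 * 0.2716285425 = -0.6048616375
Theta = -5.3186428503 + (2.4472211803) + (-0.6048616375) = -3.476283

Answer: Theta = -3.476283


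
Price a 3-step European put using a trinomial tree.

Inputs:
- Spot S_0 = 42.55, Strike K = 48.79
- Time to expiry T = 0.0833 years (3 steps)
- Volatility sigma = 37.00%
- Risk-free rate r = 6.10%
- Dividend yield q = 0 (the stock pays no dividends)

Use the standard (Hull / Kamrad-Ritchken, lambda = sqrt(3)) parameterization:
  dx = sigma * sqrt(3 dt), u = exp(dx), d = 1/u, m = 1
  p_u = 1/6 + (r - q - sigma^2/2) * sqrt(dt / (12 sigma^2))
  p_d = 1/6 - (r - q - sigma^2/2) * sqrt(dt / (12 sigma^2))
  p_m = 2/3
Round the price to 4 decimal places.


dt = T/N = 0.027767; dx = sigma*sqrt(3*dt) = 0.106788
u = exp(dx) = 1.112699; d = 1/u = 0.898716
p_u = 0.165698, p_m = 0.666667, p_d = 0.167635
Discount per step: exp(-r*dt) = 0.998308
Stock lattice S(k, j) with j the centered position index:
  k=0: S(0,+0) = 42.5500
  k=1: S(1,-1) = 38.2404; S(1,+0) = 42.5500; S(1,+1) = 47.3453
  k=2: S(2,-2) = 34.3672; S(2,-1) = 38.2404; S(2,+0) = 42.5500; S(2,+1) = 47.3453; S(2,+2) = 52.6811
  k=3: S(3,-3) = 30.8864; S(3,-2) = 34.3672; S(3,-1) = 38.2404; S(3,+0) = 42.5500; S(3,+1) = 47.3453; S(3,+2) = 52.6811; S(3,+3) = 58.6182
Terminal payoffs V(N, j) = max(K - S_T, 0):
  V(3,-3) = 17.903644; V(3,-2) = 14.422788; V(3,-1) = 10.549643; V(3,+0) = 6.240000; V(3,+1) = 1.444665; V(3,+2) = 0.000000; V(3,+3) = 0.000000
Backward induction: V(k, j) = exp(-r*dt) * [p_u * V(k+1, j+1) + p_m * V(k+1, j) + p_d * V(k+1, j-1)]
  V(2,-2) = exp(-r*dt) * [p_u*10.549643 + p_m*14.422788 + p_d*17.903644] = 14.340219
  V(2,-1) = exp(-r*dt) * [p_u*6.240000 + p_m*10.549643 + p_d*14.422788] = 10.467075
  V(2,+0) = exp(-r*dt) * [p_u*1.444665 + p_m*6.240000 + p_d*10.549643] = 6.157432
  V(2,+1) = exp(-r*dt) * [p_u*0.000000 + p_m*1.444665 + p_d*6.240000] = 2.005754
  V(2,+2) = exp(-r*dt) * [p_u*0.000000 + p_m*0.000000 + p_d*1.444665] = 0.241767
  V(1,-1) = exp(-r*dt) * [p_u*6.157432 + p_m*10.467075 + p_d*14.340219] = 10.384647
  V(1,+0) = exp(-r*dt) * [p_u*2.005754 + p_m*6.157432 + p_d*10.467075] = 6.181476
  V(1,+1) = exp(-r*dt) * [p_u*0.241767 + p_m*2.005754 + p_d*6.157432] = 2.405354
  V(0,+0) = exp(-r*dt) * [p_u*2.405354 + p_m*6.181476 + p_d*10.384647] = 6.249785

Answer: Price = V(0,0) = 6.2498


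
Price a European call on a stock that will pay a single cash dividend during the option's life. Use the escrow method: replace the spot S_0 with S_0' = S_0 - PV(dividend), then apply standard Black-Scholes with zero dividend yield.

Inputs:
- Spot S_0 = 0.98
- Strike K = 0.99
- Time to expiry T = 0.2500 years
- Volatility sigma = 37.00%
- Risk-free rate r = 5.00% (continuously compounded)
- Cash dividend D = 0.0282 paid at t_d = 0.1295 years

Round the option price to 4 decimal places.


PV(D) = D * exp(-r * t_d) = 0.0282 * 0.99354592 = 0.02801799
S_0' = S_0 - PV(D) = 0.9800 - 0.02801799 = 0.95198201
d1 = (ln(S_0'/K) + (r + sigma^2/2)*T) / (sigma*sqrt(T)) = -0.05160168
d2 = d1 - sigma*sqrt(T) = -0.23660168
exp(-rT) = 0.98757780
N(d1) = 0.47942304; N(d2) = 0.40648291
C = S_0' * N(d1) - K * exp(-rT) * N(d2) = 0.95198201 * 0.47942304 - 0.9900 * 0.98757780 * 0.40648291 = 0.0590

Answer: Price = 0.0590


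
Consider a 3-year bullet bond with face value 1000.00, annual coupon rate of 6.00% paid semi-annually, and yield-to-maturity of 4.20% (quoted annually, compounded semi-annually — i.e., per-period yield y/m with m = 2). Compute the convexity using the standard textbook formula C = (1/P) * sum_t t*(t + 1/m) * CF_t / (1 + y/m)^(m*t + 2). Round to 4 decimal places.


Answer: Convexity = 9.1617

Derivation:
Coupon per period c = face * coupon_rate / m = 30.000000
Periods per year m = 2; per-period yield y/m = 0.021000
Number of cashflows N = 6
Cashflows (t years, CF_t, discount factor 1/(1+y/m)^(m*t), PV):
  t = 0.5000: CF_t = 30.000000, DF = 0.979432, PV = 29.382958
  t = 1.0000: CF_t = 30.000000, DF = 0.959287, PV = 28.778607
  t = 1.5000: CF_t = 30.000000, DF = 0.939556, PV = 28.186687
  t = 2.0000: CF_t = 30.000000, DF = 0.920231, PV = 27.606941
  t = 2.5000: CF_t = 30.000000, DF = 0.901304, PV = 27.039119
  t = 3.0000: CF_t = 1030.000000, DF = 0.882766, PV = 909.248875
Price P = sum_t PV_t = 1050.243187
Convexity numerator sum_t t*(t + 1/m) * CF_t / (1+y/m)^(m*t + 2):
  t = 0.5000: term = 14.093343
  t = 1.0000: term = 41.410411
  t = 1.5000: term = 81.117358
  t = 2.0000: term = 132.414885
  t = 2.5000: term = 194.537049
  t = 3.0000: term = 9158.420652
Convexity = (1/P) * sum = 9621.993699 / 1050.243187 = 9.161682


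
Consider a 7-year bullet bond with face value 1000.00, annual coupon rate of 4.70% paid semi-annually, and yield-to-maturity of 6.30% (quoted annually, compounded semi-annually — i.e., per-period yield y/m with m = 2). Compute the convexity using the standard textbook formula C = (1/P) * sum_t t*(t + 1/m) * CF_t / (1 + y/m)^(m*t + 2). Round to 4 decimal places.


Answer: Convexity = 39.9895

Derivation:
Coupon per period c = face * coupon_rate / m = 23.500000
Periods per year m = 2; per-period yield y/m = 0.031500
Number of cashflows N = 14
Cashflows (t years, CF_t, discount factor 1/(1+y/m)^(m*t), PV):
  t = 0.5000: CF_t = 23.500000, DF = 0.969462, PV = 22.782356
  t = 1.0000: CF_t = 23.500000, DF = 0.939856, PV = 22.086627
  t = 1.5000: CF_t = 23.500000, DF = 0.911155, PV = 21.412144
  t = 2.0000: CF_t = 23.500000, DF = 0.883330, PV = 20.758259
  t = 2.5000: CF_t = 23.500000, DF = 0.856355, PV = 20.124343
  t = 3.0000: CF_t = 23.500000, DF = 0.830204, PV = 19.509784
  t = 3.5000: CF_t = 23.500000, DF = 0.804851, PV = 18.913994
  t = 4.0000: CF_t = 23.500000, DF = 0.780272, PV = 18.336397
  t = 4.5000: CF_t = 23.500000, DF = 0.756444, PV = 17.776439
  t = 5.0000: CF_t = 23.500000, DF = 0.733344, PV = 17.233581
  t = 5.5000: CF_t = 23.500000, DF = 0.710949, PV = 16.707301
  t = 6.0000: CF_t = 23.500000, DF = 0.689238, PV = 16.197093
  t = 6.5000: CF_t = 23.500000, DF = 0.668190, PV = 15.702465
  t = 7.0000: CF_t = 1023.500000, DF = 0.647785, PV = 663.007734
Price P = sum_t PV_t = 910.548519
Convexity numerator sum_t t*(t + 1/m) * CF_t / (1+y/m)^(m*t + 2):
  t = 0.5000: term = 10.706072
  t = 1.0000: term = 31.137389
  t = 1.5000: term = 60.373028
  t = 2.0000: term = 97.548922
  t = 2.5000: term = 141.854951
  t = 3.0000: term = 192.532169
  t = 3.5000: term = 248.870149
  t = 4.0000: term = 310.204465
  t = 4.5000: term = 375.914281
  t = 5.0000: term = 445.420056
  t = 5.5000: term = 518.181355
  t = 6.0000: term = 593.694762
  t = 6.5000: term = 671.491894
  t = 7.0000: term = 32714.435701
Convexity = (1/P) * sum = 36412.365193 / 910.548519 = 39.989484


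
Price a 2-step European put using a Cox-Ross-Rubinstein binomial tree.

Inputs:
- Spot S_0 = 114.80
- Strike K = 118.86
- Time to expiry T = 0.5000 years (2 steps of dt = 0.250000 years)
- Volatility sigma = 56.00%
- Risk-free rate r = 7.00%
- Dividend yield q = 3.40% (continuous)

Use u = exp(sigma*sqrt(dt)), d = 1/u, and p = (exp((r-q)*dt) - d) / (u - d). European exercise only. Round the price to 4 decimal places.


dt = T/N = 0.250000
u = exp(sigma*sqrt(dt)) = 1.323130; d = 1/u = 0.755784
p = (exp((r-q)*dt) - d) / (u - d) = 0.446389
Discount per step: exp(-r*dt) = 0.982652
Stock lattice S(k, i) with i counting down-moves:
  k=0: S(0,0) = 114.8000
  k=1: S(1,0) = 151.8953; S(1,1) = 86.7640
  k=2: S(2,0) = 200.9772; S(2,1) = 114.8000; S(2,2) = 65.5748
Terminal payoffs V(N, i) = max(K - S_T, 0):
  V(2,0) = 0.000000; V(2,1) = 4.060000; V(2,2) = 53.285199
Backward induction: V(k, i) = exp(-r*dt) * [p * V(k+1, i) + (1-p) * V(k+1, i+1)].
  V(1,0) = exp(-r*dt) * [p*0.000000 + (1-p)*4.060000] = 2.208670
  V(1,1) = exp(-r*dt) * [p*4.060000 + (1-p)*53.285199] = 30.768440
  V(0,0) = exp(-r*dt) * [p*2.208670 + (1-p)*30.768440] = 17.707080

Answer: Price = V(0,0) = 17.7071


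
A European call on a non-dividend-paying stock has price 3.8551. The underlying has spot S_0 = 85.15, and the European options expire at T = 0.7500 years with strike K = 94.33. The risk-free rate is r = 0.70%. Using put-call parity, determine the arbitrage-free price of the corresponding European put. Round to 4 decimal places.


Put-call parity: C - P = S_0 * exp(-qT) - K * exp(-rT).
S_0 * exp(-qT) = 85.1500 * 1.00000000 = 85.15000000
K * exp(-rT) = 94.3300 * 0.99476376 = 93.83606521
P = C - S*exp(-qT) + K*exp(-rT)
P = 3.8551 - 85.15000000 + 93.83606521 = 12.5412

Answer: Put price = 12.5412


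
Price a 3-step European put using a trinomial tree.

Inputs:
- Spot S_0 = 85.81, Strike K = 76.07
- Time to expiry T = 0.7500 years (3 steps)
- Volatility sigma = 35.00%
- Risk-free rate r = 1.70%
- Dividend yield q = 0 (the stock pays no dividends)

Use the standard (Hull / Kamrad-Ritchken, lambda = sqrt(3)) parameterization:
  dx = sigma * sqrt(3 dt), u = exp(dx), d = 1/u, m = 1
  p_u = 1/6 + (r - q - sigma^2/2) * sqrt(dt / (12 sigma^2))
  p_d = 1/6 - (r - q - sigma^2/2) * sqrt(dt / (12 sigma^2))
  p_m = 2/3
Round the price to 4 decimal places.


dt = T/N = 0.250000; dx = sigma*sqrt(3*dt) = 0.303109
u = exp(dx) = 1.354062; d = 1/u = 0.738519
p_u = 0.148418, p_m = 0.666667, p_d = 0.184915
Discount per step: exp(-r*dt) = 0.995759
Stock lattice S(k, j) with j the centered position index:
  k=0: S(0,+0) = 85.8100
  k=1: S(1,-1) = 63.3723; S(1,+0) = 85.8100; S(1,+1) = 116.1921
  k=2: S(2,-2) = 46.8016; S(2,-1) = 63.3723; S(2,+0) = 85.8100; S(2,+1) = 116.1921; S(2,+2) = 157.3312
  k=3: S(3,-3) = 34.5639; S(3,-2) = 46.8016; S(3,-1) = 63.3723; S(3,+0) = 85.8100; S(3,+1) = 116.1921; S(3,+2) = 157.3312; S(3,+3) = 213.0362
Terminal payoffs V(N, j) = max(K - S_T, 0):
  V(3,-3) = 41.506131; V(3,-2) = 29.268382; V(3,-1) = 12.697713; V(3,+0) = 0.000000; V(3,+1) = 0.000000; V(3,+2) = 0.000000; V(3,+3) = 0.000000
Backward induction: V(k, j) = exp(-r*dt) * [p_u * V(k+1, j+1) + p_m * V(k+1, j) + p_d * V(k+1, j-1)]
  V(2,-2) = exp(-r*dt) * [p_u*12.697713 + p_m*29.268382 + p_d*41.506131] = 28.948643
  V(2,-1) = exp(-r*dt) * [p_u*0.000000 + p_m*12.697713 + p_d*29.268382] = 13.818453
  V(2,+0) = exp(-r*dt) * [p_u*0.000000 + p_m*0.000000 + p_d*12.697713] = 2.338040
  V(2,+1) = exp(-r*dt) * [p_u*0.000000 + p_m*0.000000 + p_d*0.000000] = 0.000000
  V(2,+2) = exp(-r*dt) * [p_u*0.000000 + p_m*0.000000 + p_d*0.000000] = 0.000000
  V(1,-1) = exp(-r*dt) * [p_u*2.338040 + p_m*13.818453 + p_d*28.948643] = 14.849107
  V(1,+0) = exp(-r*dt) * [p_u*0.000000 + p_m*2.338040 + p_d*13.818453] = 4.096487
  V(1,+1) = exp(-r*dt) * [p_u*0.000000 + p_m*0.000000 + p_d*2.338040] = 0.430505
  V(0,+0) = exp(-r*dt) * [p_u*0.430505 + p_m*4.096487 + p_d*14.849107] = 5.517211

Answer: Price = V(0,0) = 5.5172


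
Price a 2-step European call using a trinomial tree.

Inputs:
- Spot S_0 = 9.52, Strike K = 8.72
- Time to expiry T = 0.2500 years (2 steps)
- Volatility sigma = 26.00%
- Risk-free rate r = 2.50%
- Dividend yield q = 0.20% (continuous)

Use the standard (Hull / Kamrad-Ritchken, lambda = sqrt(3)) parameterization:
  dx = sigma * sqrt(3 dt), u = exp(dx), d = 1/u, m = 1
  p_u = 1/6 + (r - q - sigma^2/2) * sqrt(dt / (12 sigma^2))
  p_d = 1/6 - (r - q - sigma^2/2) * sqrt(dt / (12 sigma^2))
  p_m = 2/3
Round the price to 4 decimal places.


Answer: Price = V(0,0) = 1.0378

Derivation:
dt = T/N = 0.125000; dx = sigma*sqrt(3*dt) = 0.159217
u = exp(dx) = 1.172592; d = 1/u = 0.852811
p_u = 0.162427, p_m = 0.666667, p_d = 0.170906
Discount per step: exp(-r*dt) = 0.996880
Stock lattice S(k, j) with j the centered position index:
  k=0: S(0,+0) = 9.5200
  k=1: S(1,-1) = 8.1188; S(1,+0) = 9.5200; S(1,+1) = 11.1631
  k=2: S(2,-2) = 6.9238; S(2,-1) = 8.1188; S(2,+0) = 9.5200; S(2,+1) = 11.1631; S(2,+2) = 13.0897
Terminal payoffs V(N, j) = max(S_T - K, 0):
  V(2,-2) = 0.000000; V(2,-1) = 0.000000; V(2,+0) = 0.800000; V(2,+1) = 2.443078; V(2,+2) = 4.369737
Backward induction: V(k, j) = exp(-r*dt) * [p_u * V(k+1, j+1) + p_m * V(k+1, j) + p_d * V(k+1, j-1)]
  V(1,-1) = exp(-r*dt) * [p_u*0.800000 + p_m*0.000000 + p_d*0.000000] = 0.129536
  V(1,+0) = exp(-r*dt) * [p_u*2.443078 + p_m*0.800000 + p_d*0.000000] = 0.927253
  V(1,+1) = exp(-r*dt) * [p_u*4.369737 + p_m*2.443078 + p_d*0.800000] = 2.467484
  V(0,+0) = exp(-r*dt) * [p_u*2.467484 + p_m*0.927253 + p_d*0.129536] = 1.037846


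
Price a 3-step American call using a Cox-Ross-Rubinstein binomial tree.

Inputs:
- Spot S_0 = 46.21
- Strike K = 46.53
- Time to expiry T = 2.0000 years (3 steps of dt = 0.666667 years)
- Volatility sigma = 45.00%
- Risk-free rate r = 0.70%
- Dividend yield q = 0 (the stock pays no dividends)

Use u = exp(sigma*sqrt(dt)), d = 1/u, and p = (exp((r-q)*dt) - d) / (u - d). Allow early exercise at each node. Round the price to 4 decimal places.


Answer: Price = V(0,0) = 12.5726

Derivation:
dt = T/N = 0.666667
u = exp(sigma*sqrt(dt)) = 1.444009; d = 1/u = 0.692516
p = (exp((r-q)*dt) - d) / (u - d) = 0.415388
Discount per step: exp(-r*dt) = 0.995344
Stock lattice S(k, i) with i counting down-moves:
  k=0: S(0,0) = 46.2100
  k=1: S(1,0) = 66.7277; S(1,1) = 32.0012
  k=2: S(2,0) = 96.3554; S(2,1) = 46.2100; S(2,2) = 22.1613
  k=3: S(3,0) = 139.1381; S(3,1) = 66.7277; S(3,2) = 32.0012; S(3,3) = 15.3471
Terminal payoffs V(N, i) = max(S_T - K, 0):
  V(3,0) = 92.608050; V(3,1) = 20.197668; V(3,2) = 0.000000; V(3,3) = 0.000000
Backward induction: V(k, i) = exp(-r*dt) * [p * V(k+1, i) + (1-p) * V(k+1, i+1)]; then take max(V_cont, immediate exercise) for American.
  V(2,0) = exp(-r*dt) * [p*92.608050 + (1-p)*20.197668] = 50.042006; exercise = 49.825372; V(2,0) = max -> 50.042006
  V(2,1) = exp(-r*dt) * [p*20.197668 + (1-p)*0.000000] = 8.350810; exercise = 0.000000; V(2,1) = max -> 8.350810
  V(2,2) = exp(-r*dt) * [p*0.000000 + (1-p)*0.000000] = 0.000000; exercise = 0.000000; V(2,2) = max -> 0.000000
  V(1,0) = exp(-r*dt) * [p*50.042006 + (1-p)*8.350810] = 25.549329; exercise = 20.197668; V(1,0) = max -> 25.549329
  V(1,1) = exp(-r*dt) * [p*8.350810 + (1-p)*0.000000] = 3.452677; exercise = 0.000000; V(1,1) = max -> 3.452677
  V(0,0) = exp(-r*dt) * [p*25.549329 + (1-p)*3.452677] = 12.572555; exercise = 0.000000; V(0,0) = max -> 12.572555


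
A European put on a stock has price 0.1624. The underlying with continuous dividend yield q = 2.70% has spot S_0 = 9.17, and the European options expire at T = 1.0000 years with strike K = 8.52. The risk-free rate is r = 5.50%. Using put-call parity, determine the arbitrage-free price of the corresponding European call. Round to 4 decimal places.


Answer: Call price = 1.0241

Derivation:
Put-call parity: C - P = S_0 * exp(-qT) - K * exp(-rT).
S_0 * exp(-qT) = 9.1700 * 0.97336124 = 8.92572258
K * exp(-rT) = 8.5200 * 0.94648515 = 8.06405346
C = P + S*exp(-qT) - K*exp(-rT)
C = 0.1624 + 8.92572258 - 8.06405346 = 1.0241


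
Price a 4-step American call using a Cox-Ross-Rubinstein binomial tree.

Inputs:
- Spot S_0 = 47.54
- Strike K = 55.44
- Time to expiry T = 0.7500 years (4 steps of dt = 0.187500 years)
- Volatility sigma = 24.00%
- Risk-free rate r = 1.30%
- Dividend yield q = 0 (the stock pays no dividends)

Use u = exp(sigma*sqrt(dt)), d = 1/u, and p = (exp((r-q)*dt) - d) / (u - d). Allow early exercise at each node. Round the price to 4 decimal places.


dt = T/N = 0.187500
u = exp(sigma*sqrt(dt)) = 1.109515; d = 1/u = 0.901295
p = (exp((r-q)*dt) - d) / (u - d) = 0.485763
Discount per step: exp(-r*dt) = 0.997565
Stock lattice S(k, i) with i counting down-moves:
  k=0: S(0,0) = 47.5400
  k=1: S(1,0) = 52.7463; S(1,1) = 42.8475
  k=2: S(2,0) = 58.5229; S(2,1) = 47.5400; S(2,2) = 38.6183
  k=3: S(3,0) = 64.9320; S(3,1) = 52.7463; S(3,2) = 42.8475; S(3,3) = 34.8064
  k=4: S(4,0) = 72.0430; S(4,1) = 58.5229; S(4,2) = 47.5400; S(4,3) = 38.6183; S(4,4) = 31.3709
Terminal payoffs V(N, i) = max(S_T - K, 0):
  V(4,0) = 16.603036; V(4,1) = 3.082867; V(4,2) = 0.000000; V(4,3) = 0.000000; V(4,4) = 0.000000
Backward induction: V(k, i) = exp(-r*dt) * [p * V(k+1, i) + (1-p) * V(k+1, i+1)]; then take max(V_cont, immediate exercise) for American.
  V(3,0) = exp(-r*dt) * [p*16.603036 + (1-p)*3.082867] = 9.626973; exercise = 9.492003; V(3,0) = max -> 9.626973
  V(3,1) = exp(-r*dt) * [p*3.082867 + (1-p)*0.000000] = 1.493897; exercise = 0.000000; V(3,1) = max -> 1.493897
  V(3,2) = exp(-r*dt) * [p*0.000000 + (1-p)*0.000000] = 0.000000; exercise = 0.000000; V(3,2) = max -> 0.000000
  V(3,3) = exp(-r*dt) * [p*0.000000 + (1-p)*0.000000] = 0.000000; exercise = 0.000000; V(3,3) = max -> 0.000000
  V(2,0) = exp(-r*dt) * [p*9.626973 + (1-p)*1.493897] = 5.431391; exercise = 3.082867; V(2,0) = max -> 5.431391
  V(2,1) = exp(-r*dt) * [p*1.493897 + (1-p)*0.000000] = 0.723914; exercise = 0.000000; V(2,1) = max -> 0.723914
  V(2,2) = exp(-r*dt) * [p*0.000000 + (1-p)*0.000000] = 0.000000; exercise = 0.000000; V(2,2) = max -> 0.000000
  V(1,0) = exp(-r*dt) * [p*5.431391 + (1-p)*0.723914] = 3.003304; exercise = 0.000000; V(1,0) = max -> 3.003304
  V(1,1) = exp(-r*dt) * [p*0.723914 + (1-p)*0.000000] = 0.350795; exercise = 0.000000; V(1,1) = max -> 0.350795
  V(0,0) = exp(-r*dt) * [p*3.003304 + (1-p)*0.350795] = 1.635295; exercise = 0.000000; V(0,0) = max -> 1.635295

Answer: Price = V(0,0) = 1.6353


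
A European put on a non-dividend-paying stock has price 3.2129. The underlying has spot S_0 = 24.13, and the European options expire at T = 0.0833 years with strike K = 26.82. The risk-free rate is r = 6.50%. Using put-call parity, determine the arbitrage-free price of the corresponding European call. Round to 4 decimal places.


Answer: Call price = 0.6677

Derivation:
Put-call parity: C - P = S_0 * exp(-qT) - K * exp(-rT).
S_0 * exp(-qT) = 24.1300 * 1.00000000 = 24.13000000
K * exp(-rT) = 26.8200 * 0.99460013 = 26.67517554
C = P + S*exp(-qT) - K*exp(-rT)
C = 3.2129 + 24.13000000 - 26.67517554 = 0.6677


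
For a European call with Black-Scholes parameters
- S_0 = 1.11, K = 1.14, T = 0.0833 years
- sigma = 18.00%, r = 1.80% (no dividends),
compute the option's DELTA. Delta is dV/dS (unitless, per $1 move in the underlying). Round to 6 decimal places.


d1 = -0.4584960265; d2 = -0.5104471574
phi(d1) = 0.3591382610; exp(-qT) = 1.0000000000; exp(-rT) = 0.9985017235
N(d1) = 0.3232980583
Delta = exp(-qT) * N(d1) = 1.0000000000 * 0.3232980583 = 0.323298

Answer: Delta = 0.323298


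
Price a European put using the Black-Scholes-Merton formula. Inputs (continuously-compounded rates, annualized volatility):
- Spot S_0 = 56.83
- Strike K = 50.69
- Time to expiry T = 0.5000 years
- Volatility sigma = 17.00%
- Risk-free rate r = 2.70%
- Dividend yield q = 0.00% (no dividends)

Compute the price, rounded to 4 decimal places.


Answer: Price = 0.4719

Derivation:
d1 = (ln(S/K) + (r - q + 0.5*sigma^2) * T) / (sigma * sqrt(T)) = 1.12355693
d2 = d1 - sigma * sqrt(T) = 1.00334877
exp(-rT) = 0.98659072; exp(-qT) = 1.00000000
P = K * exp(-rT) * N(-d2) - S_0 * exp(-qT) * N(-d1)
N(-d1) = 0.13060052; N(-d2) = 0.15784631
P = 50.6900 * 0.98659072 * 0.15784631 - 56.8300 * 1.00000000 * 0.13060052 = 0.4719


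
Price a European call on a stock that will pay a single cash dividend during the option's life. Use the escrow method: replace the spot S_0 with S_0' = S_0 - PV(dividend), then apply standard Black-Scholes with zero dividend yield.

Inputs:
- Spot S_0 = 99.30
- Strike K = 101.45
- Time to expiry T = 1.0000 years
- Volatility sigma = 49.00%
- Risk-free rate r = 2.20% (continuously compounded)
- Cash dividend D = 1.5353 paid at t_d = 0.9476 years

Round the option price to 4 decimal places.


Answer: Price = 18.3531

Derivation:
PV(D) = D * exp(-r * t_d) = 1.5353 * 0.97936860 = 1.50362461
S_0' = S_0 - PV(D) = 99.3000 - 1.50362461 = 97.79637539
d1 = (ln(S_0'/K) + (r + sigma^2/2)*T) / (sigma*sqrt(T)) = 0.21504377
d2 = d1 - sigma*sqrt(T) = -0.27495623
exp(-rT) = 0.97824024
N(d1) = 0.58513340; N(d2) = 0.39167493
C = S_0' * N(d1) - K * exp(-rT) * N(d2) = 97.79637539 * 0.58513340 - 101.4500 * 0.97824024 * 0.39167493 = 18.3531


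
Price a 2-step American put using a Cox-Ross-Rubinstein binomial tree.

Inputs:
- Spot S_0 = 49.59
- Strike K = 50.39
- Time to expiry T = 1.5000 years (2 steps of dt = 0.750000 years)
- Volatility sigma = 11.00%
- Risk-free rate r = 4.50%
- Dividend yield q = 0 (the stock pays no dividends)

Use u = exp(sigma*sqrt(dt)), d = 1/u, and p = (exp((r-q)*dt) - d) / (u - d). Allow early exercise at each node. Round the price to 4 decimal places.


dt = T/N = 0.750000
u = exp(sigma*sqrt(dt)) = 1.099948; d = 1/u = 0.909134
p = (exp((r-q)*dt) - d) / (u - d) = 0.656095
Discount per step: exp(-r*dt) = 0.966813
Stock lattice S(k, i) with i counting down-moves:
  k=0: S(0,0) = 49.5900
  k=1: S(1,0) = 54.5464; S(1,1) = 45.0840
  k=2: S(2,0) = 59.9982; S(2,1) = 49.5900; S(2,2) = 40.9874
Terminal payoffs V(N, i) = max(K - S_T, 0):
  V(2,0) = 0.000000; V(2,1) = 0.800000; V(2,2) = 9.402645
Backward induction: V(k, i) = exp(-r*dt) * [p * V(k+1, i) + (1-p) * V(k+1, i+1)]; then take max(V_cont, immediate exercise) for American.
  V(1,0) = exp(-r*dt) * [p*0.000000 + (1-p)*0.800000] = 0.265994; exercise = 0.000000; V(1,0) = max -> 0.265994
  V(1,1) = exp(-r*dt) * [p*0.800000 + (1-p)*9.402645] = 3.633762; exercise = 5.306046; V(1,1) = max -> 5.306046
  V(0,0) = exp(-r*dt) * [p*0.265994 + (1-p)*5.306046] = 1.932943; exercise = 0.800000; V(0,0) = max -> 1.932943

Answer: Price = V(0,0) = 1.9329


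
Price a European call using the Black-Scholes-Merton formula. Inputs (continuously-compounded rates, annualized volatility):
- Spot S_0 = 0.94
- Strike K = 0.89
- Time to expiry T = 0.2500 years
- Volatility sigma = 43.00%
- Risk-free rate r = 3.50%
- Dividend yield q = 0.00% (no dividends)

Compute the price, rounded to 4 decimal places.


Answer: Price = 0.1102

Derivation:
d1 = (ln(S/K) + (r - q + 0.5*sigma^2) * T) / (sigma * sqrt(T)) = 0.40242285
d2 = d1 - sigma * sqrt(T) = 0.18742285
exp(-rT) = 0.99128817; exp(-qT) = 1.00000000
C = S_0 * exp(-qT) * N(d1) - K * exp(-rT) * N(d2)
N(d1) = 0.65631357; N(d2) = 0.57433545
C = 0.9400 * 1.00000000 * 0.65631357 - 0.8900 * 0.99128817 * 0.57433545 = 0.1102


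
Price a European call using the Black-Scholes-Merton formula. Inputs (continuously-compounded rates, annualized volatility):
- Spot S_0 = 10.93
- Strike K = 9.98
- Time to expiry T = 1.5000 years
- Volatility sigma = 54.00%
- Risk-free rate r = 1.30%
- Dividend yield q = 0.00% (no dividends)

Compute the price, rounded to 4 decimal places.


Answer: Price = 3.2914

Derivation:
d1 = (ln(S/K) + (r - q + 0.5*sigma^2) * T) / (sigma * sqrt(T)) = 0.49765196
d2 = d1 - sigma * sqrt(T) = -0.16371027
exp(-rT) = 0.98068890; exp(-qT) = 1.00000000
C = S_0 * exp(-qT) * N(d1) - K * exp(-rT) * N(d2)
N(d1) = 0.69063531; N(d2) = 0.43497962
C = 10.9300 * 1.00000000 * 0.69063531 - 9.9800 * 0.98068890 * 0.43497962 = 3.2914


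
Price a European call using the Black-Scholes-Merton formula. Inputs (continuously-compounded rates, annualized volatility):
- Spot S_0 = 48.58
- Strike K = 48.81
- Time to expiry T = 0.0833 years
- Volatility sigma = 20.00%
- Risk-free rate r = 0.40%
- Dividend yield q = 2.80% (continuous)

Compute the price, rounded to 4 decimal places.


Answer: Price = 0.9638

Derivation:
d1 = (ln(S/K) + (r - q + 0.5*sigma^2) * T) / (sigma * sqrt(T)) = -0.08759843
d2 = d1 - sigma * sqrt(T) = -0.14532191
exp(-rT) = 0.99966686; exp(-qT) = 0.99767032
C = S_0 * exp(-qT) * N(d1) - K * exp(-rT) * N(d2)
N(d1) = 0.46509792; N(d2) = 0.44222836
C = 48.5800 * 0.99767032 * 0.46509792 - 48.8100 * 0.99966686 * 0.44222836 = 0.9638


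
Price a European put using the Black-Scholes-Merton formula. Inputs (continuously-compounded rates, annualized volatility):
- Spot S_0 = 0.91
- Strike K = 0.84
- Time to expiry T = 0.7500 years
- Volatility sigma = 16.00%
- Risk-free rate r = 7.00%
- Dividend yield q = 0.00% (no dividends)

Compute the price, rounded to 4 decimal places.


Answer: Price = 0.0107

Derivation:
d1 = (ln(S/K) + (r - q + 0.5*sigma^2) * T) / (sigma * sqrt(T)) = 1.02582663
d2 = d1 - sigma * sqrt(T) = 0.88726257
exp(-rT) = 0.94885432; exp(-qT) = 1.00000000
P = K * exp(-rT) * N(-d2) - S_0 * exp(-qT) * N(-d1)
N(-d1) = 0.15248666; N(-d2) = 0.18746878
P = 0.8400 * 0.94885432 * 0.18746878 - 0.9100 * 1.00000000 * 0.15248666 = 0.0107


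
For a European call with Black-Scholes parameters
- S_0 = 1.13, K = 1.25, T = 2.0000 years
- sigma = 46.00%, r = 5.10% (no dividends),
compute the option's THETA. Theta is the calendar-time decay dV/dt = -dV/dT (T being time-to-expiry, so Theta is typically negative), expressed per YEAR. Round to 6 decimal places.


d1 = 0.3269201851; d2 = -0.3236180536
phi(d1) = 0.3781830517; exp(-qT) = 1.0000000000; exp(-rT) = 0.9030295517
Theta = -S*exp(-qT)*phi(d1)*sigma/(2*sqrt(T)) - r*K*exp(-rT)*N(d2) + q*S*exp(-qT)*N(d1)
N(d1) = 0.6281358731; N(d2) = 0.3731136091; sqrt(T) = 1.4142135624
Term 1 = -1.1300 * 1.0000000000 * 0.3781830517 * 0.4600 / (2 * 1.4142135624) = -0.0695013665
Term 2 = -0.0510 * 1.2500 * 0.9030295517 * 0.3731136091 = -0.0214794542
Term 3 = 0 (no dividend yield, q = 0)
Theta = -0.0695013665 + (-0.0214794542) + (0.0000000000) = -0.090981

Answer: Theta = -0.090981


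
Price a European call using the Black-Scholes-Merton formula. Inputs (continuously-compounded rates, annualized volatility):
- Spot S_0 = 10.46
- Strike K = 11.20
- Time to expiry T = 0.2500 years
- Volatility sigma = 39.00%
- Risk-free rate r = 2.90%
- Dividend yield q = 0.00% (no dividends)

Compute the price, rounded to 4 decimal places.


d1 = (ln(S/K) + (r - q + 0.5*sigma^2) * T) / (sigma * sqrt(T)) = -0.21586061
d2 = d1 - sigma * sqrt(T) = -0.41086061
exp(-rT) = 0.99277622; exp(-qT) = 1.00000000
C = S_0 * exp(-qT) * N(d1) - K * exp(-rT) * N(d2)
N(d1) = 0.41454820; N(d2) = 0.34058737
C = 10.4600 * 1.00000000 * 0.41454820 - 11.2000 * 0.99277622 * 0.34058737 = 0.5492

Answer: Price = 0.5492


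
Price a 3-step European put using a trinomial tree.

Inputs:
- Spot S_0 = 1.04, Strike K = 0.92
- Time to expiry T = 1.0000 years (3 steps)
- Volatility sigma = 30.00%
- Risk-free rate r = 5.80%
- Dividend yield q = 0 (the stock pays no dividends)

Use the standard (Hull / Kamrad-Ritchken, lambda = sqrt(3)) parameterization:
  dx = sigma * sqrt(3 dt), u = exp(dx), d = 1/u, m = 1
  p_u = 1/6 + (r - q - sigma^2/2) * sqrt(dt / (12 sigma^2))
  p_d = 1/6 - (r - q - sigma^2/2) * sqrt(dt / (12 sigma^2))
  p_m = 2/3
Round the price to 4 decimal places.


Answer: Price = V(0,0) = 0.0505

Derivation:
dt = T/N = 0.333333; dx = sigma*sqrt(3*dt) = 0.300000
u = exp(dx) = 1.349859; d = 1/u = 0.740818
p_u = 0.173889, p_m = 0.666667, p_d = 0.159444
Discount per step: exp(-r*dt) = 0.980852
Stock lattice S(k, j) with j the centered position index:
  k=0: S(0,+0) = 1.0400
  k=1: S(1,-1) = 0.7705; S(1,+0) = 1.0400; S(1,+1) = 1.4039
  k=2: S(2,-2) = 0.5708; S(2,-1) = 0.7705; S(2,+0) = 1.0400; S(2,+1) = 1.4039; S(2,+2) = 1.8950
  k=3: S(3,-3) = 0.4228; S(3,-2) = 0.5708; S(3,-1) = 0.7705; S(3,+0) = 1.0400; S(3,+1) = 1.4039; S(3,+2) = 1.8950; S(3,+3) = 2.5580
Terminal payoffs V(N, j) = max(K - S_T, 0):
  V(3,-3) = 0.497168; V(3,-2) = 0.349236; V(3,-1) = 0.149549; V(3,+0) = 0.000000; V(3,+1) = 0.000000; V(3,+2) = 0.000000; V(3,+3) = 0.000000
Backward induction: V(k, j) = exp(-r*dt) * [p_u * V(k+1, j+1) + p_m * V(k+1, j) + p_d * V(k+1, j-1)]
  V(2,-2) = exp(-r*dt) * [p_u*0.149549 + p_m*0.349236 + p_d*0.497168] = 0.331626
  V(2,-1) = exp(-r*dt) * [p_u*0.000000 + p_m*0.149549 + p_d*0.349236] = 0.152408
  V(2,+0) = exp(-r*dt) * [p_u*0.000000 + p_m*0.000000 + p_d*0.149549] = 0.023388
  V(2,+1) = exp(-r*dt) * [p_u*0.000000 + p_m*0.000000 + p_d*0.000000] = 0.000000
  V(2,+2) = exp(-r*dt) * [p_u*0.000000 + p_m*0.000000 + p_d*0.000000] = 0.000000
  V(1,-1) = exp(-r*dt) * [p_u*0.023388 + p_m*0.152408 + p_d*0.331626] = 0.155512
  V(1,+0) = exp(-r*dt) * [p_u*0.000000 + p_m*0.023388 + p_d*0.152408] = 0.039129
  V(1,+1) = exp(-r*dt) * [p_u*0.000000 + p_m*0.000000 + p_d*0.023388] = 0.003658
  V(0,+0) = exp(-r*dt) * [p_u*0.003658 + p_m*0.039129 + p_d*0.155512] = 0.050531


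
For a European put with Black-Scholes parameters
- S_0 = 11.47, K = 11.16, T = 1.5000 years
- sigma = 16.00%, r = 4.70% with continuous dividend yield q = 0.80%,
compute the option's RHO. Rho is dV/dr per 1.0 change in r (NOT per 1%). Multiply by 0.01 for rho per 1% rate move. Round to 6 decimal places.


Answer: Rho = -5.722070

Derivation:
d1 = 0.5363309568; d2 = 0.3403717773
phi(d1) = 0.3454995353; exp(-qT) = 0.9880717129; exp(-rT) = 0.9319277395
N(-d2) = 0.3667882848
Rho = -K*T*exp(-rT)*N(-d2) = -11.1600 * 1.5000 * 0.9319277395 * 0.3667882848 = -5.722070


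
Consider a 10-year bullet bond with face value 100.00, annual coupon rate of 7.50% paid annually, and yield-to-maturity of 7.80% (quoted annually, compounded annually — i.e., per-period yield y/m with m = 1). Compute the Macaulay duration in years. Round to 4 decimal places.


Answer: Macaulay duration = 7.3492 years

Derivation:
Coupon per period c = face * coupon_rate / m = 7.500000
Periods per year m = 1; per-period yield y/m = 0.078000
Number of cashflows N = 10
Cashflows (t years, CF_t, discount factor 1/(1+y/m)^(m*t), PV):
  t = 1.0000: CF_t = 7.500000, DF = 0.927644, PV = 6.957328
  t = 2.0000: CF_t = 7.500000, DF = 0.860523, PV = 6.453922
  t = 3.0000: CF_t = 7.500000, DF = 0.798259, PV = 5.986941
  t = 4.0000: CF_t = 7.500000, DF = 0.740500, PV = 5.553749
  t = 5.0000: CF_t = 7.500000, DF = 0.686920, PV = 5.151900
  t = 6.0000: CF_t = 7.500000, DF = 0.637217, PV = 4.779128
  t = 7.0000: CF_t = 7.500000, DF = 0.591111, PV = 4.433329
  t = 8.0000: CF_t = 7.500000, DF = 0.548340, PV = 4.112550
  t = 9.0000: CF_t = 7.500000, DF = 0.508664, PV = 3.814981
  t = 10.0000: CF_t = 107.500000, DF = 0.471859, PV = 50.724860
Price P = sum_t PV_t = 97.968689
Macaulay numerator sum_t t * PV_t:
  t * PV_t at t = 1.0000: 6.957328
  t * PV_t at t = 2.0000: 12.907845
  t * PV_t at t = 3.0000: 17.960823
  t * PV_t at t = 4.0000: 22.214995
  t * PV_t at t = 5.0000: 25.759502
  t * PV_t at t = 6.0000: 28.674770
  t * PV_t at t = 7.0000: 31.033301
  t * PV_t at t = 8.0000: 32.900399
  t * PV_t at t = 9.0000: 34.334832
  t * PV_t at t = 10.0000: 507.248598
Macaulay duration D = (sum_t t * PV_t) / P = 719.992394 / 97.968689 = 7.349209


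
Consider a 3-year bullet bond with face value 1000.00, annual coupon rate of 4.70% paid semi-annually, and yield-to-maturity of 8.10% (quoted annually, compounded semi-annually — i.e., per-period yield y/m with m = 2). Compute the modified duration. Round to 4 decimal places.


Coupon per period c = face * coupon_rate / m = 23.500000
Periods per year m = 2; per-period yield y/m = 0.040500
Number of cashflows N = 6
Cashflows (t years, CF_t, discount factor 1/(1+y/m)^(m*t), PV):
  t = 0.5000: CF_t = 23.500000, DF = 0.961076, PV = 22.585296
  t = 1.0000: CF_t = 23.500000, DF = 0.923668, PV = 21.706195
  t = 1.5000: CF_t = 23.500000, DF = 0.887715, PV = 20.861312
  t = 2.0000: CF_t = 23.500000, DF = 0.853162, PV = 20.049314
  t = 2.5000: CF_t = 23.500000, DF = 0.819954, PV = 19.268923
  t = 3.0000: CF_t = 1023.500000, DF = 0.788039, PV = 806.557511
Price P = sum_t PV_t = 911.028550
First compute Macaulay numerator sum_t t * PV_t:
  t * PV_t at t = 0.5000: 11.292648
  t * PV_t at t = 1.0000: 21.706195
  t * PV_t at t = 1.5000: 31.291967
  t * PV_t at t = 2.0000: 40.098629
  t * PV_t at t = 2.5000: 48.172307
  t * PV_t at t = 3.0000: 2419.672532
Macaulay duration D = 2572.234278 / 911.028550 = 2.823440
Modified duration = D / (1 + y/m) = 2.823440 / (1 + 0.040500) = 2.713541

Answer: Modified duration = 2.7135


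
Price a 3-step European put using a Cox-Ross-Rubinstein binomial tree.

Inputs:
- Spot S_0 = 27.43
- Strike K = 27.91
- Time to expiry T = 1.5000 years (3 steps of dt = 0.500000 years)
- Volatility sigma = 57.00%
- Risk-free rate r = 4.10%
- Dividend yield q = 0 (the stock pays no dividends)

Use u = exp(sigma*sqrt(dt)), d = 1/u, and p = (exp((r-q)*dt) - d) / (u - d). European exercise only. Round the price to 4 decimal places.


Answer: Price = V(0,0) = 7.3098

Derivation:
dt = T/N = 0.500000
u = exp(sigma*sqrt(dt)) = 1.496383; d = 1/u = 0.668278
p = (exp((r-q)*dt) - d) / (u - d) = 0.425590
Discount per step: exp(-r*dt) = 0.979709
Stock lattice S(k, i) with i counting down-moves:
  k=0: S(0,0) = 27.4300
  k=1: S(1,0) = 41.0458; S(1,1) = 18.3309
  k=2: S(2,0) = 61.4202; S(2,1) = 27.4300; S(2,2) = 12.2501
  k=3: S(3,0) = 91.9082; S(3,1) = 41.0458; S(3,2) = 18.3309; S(3,3) = 8.1865
Terminal payoffs V(N, i) = max(K - S_T, 0):
  V(3,0) = 0.000000; V(3,1) = 0.000000; V(3,2) = 9.579132; V(3,3) = 19.723514
Backward induction: V(k, i) = exp(-r*dt) * [p * V(k+1, i) + (1-p) * V(k+1, i+1)].
  V(2,0) = exp(-r*dt) * [p*0.000000 + (1-p)*0.000000] = 0.000000
  V(2,1) = exp(-r*dt) * [p*0.000000 + (1-p)*9.579132] = 5.390696
  V(2,2) = exp(-r*dt) * [p*9.579132 + (1-p)*19.723514] = 15.093552
  V(1,0) = exp(-r*dt) * [p*0.000000 + (1-p)*5.390696] = 3.033636
  V(1,1) = exp(-r*dt) * [p*5.390696 + (1-p)*15.093552] = 10.741634
  V(0,0) = exp(-r*dt) * [p*3.033636 + (1-p)*10.741634] = 7.309787
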